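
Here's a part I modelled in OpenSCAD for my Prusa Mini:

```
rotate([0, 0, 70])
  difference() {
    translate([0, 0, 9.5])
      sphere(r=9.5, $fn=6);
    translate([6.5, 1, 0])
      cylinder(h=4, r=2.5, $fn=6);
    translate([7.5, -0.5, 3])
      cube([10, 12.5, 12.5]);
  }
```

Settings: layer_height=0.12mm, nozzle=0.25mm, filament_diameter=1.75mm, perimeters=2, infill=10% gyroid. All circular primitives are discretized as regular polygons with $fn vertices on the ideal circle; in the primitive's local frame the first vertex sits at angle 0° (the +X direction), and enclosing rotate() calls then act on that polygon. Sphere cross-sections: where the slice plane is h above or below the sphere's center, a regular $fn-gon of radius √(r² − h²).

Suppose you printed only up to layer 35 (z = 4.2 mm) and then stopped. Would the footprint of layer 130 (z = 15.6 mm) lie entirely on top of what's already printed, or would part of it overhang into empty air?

Compare the two slices. At z = 4.2: the r=9.5 sphere slices to a regular 6-gon of circumradius 7.884 (√(r²−h²) with h=5.3 from center) (area = (6/2)·7.884²·sin(360°/6) = 161.50 mm²); the cylinder at (6.5, 1) does not reach this height (z outside [0, 4]); the cube at (7.5, -0.5) (footprint 10×12.5) is included at this height (area 125.00 mm²); Taking the first minus the rest: starting from the r=9.5 sphere (161.50 mm²), the 10×12.5 cube at (7.5, -0.5) partially overlaps it — only the 0.25 mm² overlap (of its 125.00 mm²) is removed, clipping the outline — area = 161.25 mm²; (rotated 70° about Z; rotation is an isometry so areas/perimeters/island counts are preserved). At z = 15.6: the r=9.5 sphere contributes a regular 6-gon of circumradius √(9.5²−6.1²) = 7.283 (area = (6/2)·7.283²·sin(360°/6) = 137.80 mm²); the cylinder at (6.5, 1) is absent (z outside [0, 4]); the cube at (7.5, -0.5) does not reach this height (z outside [3, 15.5]); Subtracting the remaining from the first: none of the subtracted shapes is present at this height, so the r=9.5 sphere is unchanged — area = 137.80 mm²; (rotated 70° about Z; rotation is an isometry so areas/perimeters/island counts are preserved). Checking containment: the cross-section at z = 15.6 is a subset of the cross-section at z = 4.2.

entirely on top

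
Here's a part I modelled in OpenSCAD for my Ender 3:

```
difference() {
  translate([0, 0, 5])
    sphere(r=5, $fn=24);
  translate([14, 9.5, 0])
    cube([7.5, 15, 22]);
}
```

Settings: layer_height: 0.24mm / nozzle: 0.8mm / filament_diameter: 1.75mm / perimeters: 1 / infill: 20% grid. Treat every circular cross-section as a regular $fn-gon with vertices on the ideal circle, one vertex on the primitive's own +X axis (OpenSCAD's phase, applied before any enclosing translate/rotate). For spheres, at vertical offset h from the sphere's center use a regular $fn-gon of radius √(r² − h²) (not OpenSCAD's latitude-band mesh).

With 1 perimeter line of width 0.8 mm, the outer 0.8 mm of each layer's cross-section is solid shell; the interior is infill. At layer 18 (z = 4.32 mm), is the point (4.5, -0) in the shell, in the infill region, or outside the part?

shell

At z = 4.32 mm: the r=5 sphere contributes a regular 24-gon of circumradius √(5²−0.68²) = 4.954; the cube at (14, 9.5) is present — its section is the full 7.5×15 rectangle; Taking the first minus the rest: starting from the r=5 sphere, the 7.5×15 cube at (14, 9.5) misses the remaining region (no effect) — 1 connected region. Overall, the cross-section is a single solid region. The nearest boundary edge runs (4.78, 1.28)→(4.95, 0.00); distance from the point to it = 0.45 mm. The point is inside the cross-section, 0.45 mm from the nearest boundary — within the 0.8 mm shell band (1 × 0.8).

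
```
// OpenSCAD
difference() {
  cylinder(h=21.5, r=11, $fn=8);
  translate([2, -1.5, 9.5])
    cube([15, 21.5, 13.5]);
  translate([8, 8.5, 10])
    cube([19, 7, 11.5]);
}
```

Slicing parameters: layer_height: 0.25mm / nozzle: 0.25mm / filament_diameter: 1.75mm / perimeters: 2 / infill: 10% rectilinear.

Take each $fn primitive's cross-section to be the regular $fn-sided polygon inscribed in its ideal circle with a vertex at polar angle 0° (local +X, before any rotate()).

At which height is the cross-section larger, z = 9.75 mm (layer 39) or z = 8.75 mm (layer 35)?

layer 35 (z = 8.75 mm)

Layer 39 (z = 9.75): the cylinder: section is a regular 8-gon, circumradius r=11 (area = (8/2)·11.000²·sin(360°/8) = 342.24 mm²); the cube at (2, -1.5) is present — its section is the full 15×21.5 rectangle (area 322.50 mm²); the cube at (8, 8.5) is not intersected at this z (z outside [10, 21.5]); Taking the first minus the rest: starting from the r=11 cylinder (342.24 mm²), the 15×21.5 cube at (2, -1.5) partially overlaps it — only the 77.42 mm² overlap (of its 322.50 mm²) is removed, clipping the outline — area = 264.82 mm². So its area = 264.82 mm². Layer 35 (z = 8.75): the r=11 cylinder gives a regular 8-gon of circumradius 11 (constant along its height) (area = (8/2)·11.000²·sin(360°/8) = 342.24 mm²); the cube at (2, -1.5) does not reach this height (z outside [9.5, 23]); the cube at (8, 8.5) is not intersected at this z (z outside [10, 21.5]); Taking the first minus the rest: none of the subtracted shapes is present at this height, so the r=11 cylinder is unchanged — area = 342.24 mm². So its area = 342.24 mm². Layer 35 is larger (342.24 vs 264.82 mm²).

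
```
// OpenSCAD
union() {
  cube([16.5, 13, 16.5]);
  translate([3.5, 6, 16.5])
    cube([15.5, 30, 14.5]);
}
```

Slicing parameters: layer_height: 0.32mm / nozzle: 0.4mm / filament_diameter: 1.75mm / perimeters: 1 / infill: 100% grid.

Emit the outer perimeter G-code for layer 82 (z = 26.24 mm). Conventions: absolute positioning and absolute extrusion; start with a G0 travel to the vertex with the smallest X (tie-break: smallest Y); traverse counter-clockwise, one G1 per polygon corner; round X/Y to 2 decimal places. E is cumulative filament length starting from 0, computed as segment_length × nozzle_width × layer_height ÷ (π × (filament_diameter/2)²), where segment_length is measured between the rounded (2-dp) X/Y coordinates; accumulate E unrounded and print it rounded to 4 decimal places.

G0 X3.50 Y6.00 Z26.24
G1 X19.00 Y6.00 E0.8249
G1 X19.00 Y36.00 E2.4213
G1 X3.50 Y36.00 E3.2462
G1 X3.50 Y6.00 E4.8427

At z = 26.24 mm: the cube is not intersected at this z (z outside [0, 16.5]); the cube at (3.5, 6) is present — its section is the full 15.5×30 rectangle; Merging all regions: only the 15.5×30 cube at (3.5, 6) is present, so the union is just that shape — 1 connected region. The outline is a single polygon with 4 vertices. Extrusion per mm of travel: 0.4 × 0.32 / (π × 0.875²) = 0.053216. Accumulating E over each segment gives final E = 4.8427.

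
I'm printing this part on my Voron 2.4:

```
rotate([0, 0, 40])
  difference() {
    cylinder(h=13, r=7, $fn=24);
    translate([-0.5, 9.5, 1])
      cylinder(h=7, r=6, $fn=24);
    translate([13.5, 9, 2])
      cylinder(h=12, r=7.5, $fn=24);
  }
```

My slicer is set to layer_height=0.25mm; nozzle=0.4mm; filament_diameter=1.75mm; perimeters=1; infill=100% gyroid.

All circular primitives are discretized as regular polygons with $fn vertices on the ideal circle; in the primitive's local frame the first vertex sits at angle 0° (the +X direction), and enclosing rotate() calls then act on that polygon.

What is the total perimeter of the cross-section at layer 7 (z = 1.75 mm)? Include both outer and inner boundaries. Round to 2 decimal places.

At z = 1.75 mm: the cylinder: section is a regular 24-gon, circumradius r=7 (perimeter = 2·24·7.000·sin(180°/24) = 43.86 mm); the r=6 cylinder at (-0.5, 9.5) gives a regular 24-gon of circumradius 6 (constant along its height) (perimeter = 2·24·6.000·sin(180°/24) = 37.59 mm); the cylinder at (13.5, 9) is not intersected at this z (z outside [2, 14]); Taking the first minus the rest: starting from the r=7 cylinder, the r=6 cylinder at (-0.5, 9.5) partially overlaps it — only the 20.41 mm² overlap (of its 111.81 mm²) is removed, clipping the outline — boundary = 44.19 mm; (rotated 40° about Z; rotation is an isometry so areas/perimeters/island counts are preserved). Overall, the cross-section is a single solid region. Total boundary length (outer) = 44.19 mm.

44.19 mm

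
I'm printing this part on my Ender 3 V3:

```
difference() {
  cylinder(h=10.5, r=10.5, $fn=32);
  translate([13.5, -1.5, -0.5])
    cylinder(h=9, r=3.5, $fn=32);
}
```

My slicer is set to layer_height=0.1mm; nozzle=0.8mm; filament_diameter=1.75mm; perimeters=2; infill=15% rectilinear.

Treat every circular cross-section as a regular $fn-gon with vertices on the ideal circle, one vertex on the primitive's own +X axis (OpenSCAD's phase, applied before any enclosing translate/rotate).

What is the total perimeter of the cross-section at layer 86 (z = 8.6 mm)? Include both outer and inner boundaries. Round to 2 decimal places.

At z = 8.6 mm: the r=10.5 cylinder gives a regular 32-gon of circumradius 10.5 (constant along its height) (perimeter = 2·32·10.500·sin(180°/32) = 65.87 mm); the cylinder at (13.5, -1.5) is not intersected at this z (z outside [-0.5, 8.5]); After the difference (first − rest): none of the subtracted shapes is present at this height, so the r=10.5 cylinder is unchanged — boundary = 65.87 mm. Overall, the cross-section is a single solid region. Total boundary length (outer) = 65.87 mm.

65.87 mm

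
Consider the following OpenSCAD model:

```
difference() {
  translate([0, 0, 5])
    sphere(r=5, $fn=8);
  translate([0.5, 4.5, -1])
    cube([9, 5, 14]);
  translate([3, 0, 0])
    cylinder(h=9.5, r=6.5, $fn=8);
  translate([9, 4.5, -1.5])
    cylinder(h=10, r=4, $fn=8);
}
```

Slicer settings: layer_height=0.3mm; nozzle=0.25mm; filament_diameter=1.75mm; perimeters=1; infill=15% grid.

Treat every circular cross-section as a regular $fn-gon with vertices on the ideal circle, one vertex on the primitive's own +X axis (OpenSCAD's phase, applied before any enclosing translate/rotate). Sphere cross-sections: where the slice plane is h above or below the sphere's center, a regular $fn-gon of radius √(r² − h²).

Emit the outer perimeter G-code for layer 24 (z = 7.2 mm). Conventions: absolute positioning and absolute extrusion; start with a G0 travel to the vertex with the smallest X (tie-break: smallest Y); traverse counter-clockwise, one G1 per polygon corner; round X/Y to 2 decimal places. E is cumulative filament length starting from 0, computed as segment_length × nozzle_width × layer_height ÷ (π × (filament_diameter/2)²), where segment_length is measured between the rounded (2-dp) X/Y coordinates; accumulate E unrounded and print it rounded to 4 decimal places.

G0 X-4.49 Y0.00 Z7.20
G1 X-3.17 Y-3.17 E0.1071
G1 X-1.98 Y-3.67 E0.1473
G1 X-3.50 Y0.00 E0.2712
G1 X-1.98 Y3.67 E0.3950
G1 X-3.17 Y3.17 E0.4353
G1 X-4.49 Y0.00 E0.5424

At z = 7.2 mm: the r=5 sphere contributes a regular 8-gon of circumradius √(5²−2.2²) = 4.490; the cube at (0.5, 4.5) (footprint 9×5) is included at this height; the cylinder at (3, 0): section is a regular 8-gon, circumradius r=6.5; the r=4 cylinder at (9, 4.5) gives a regular 8-gon of circumradius 4 (constant along its height); After the difference (first − rest): starting from the r=5 sphere, the 9×5 cube at (0.5, 4.5) misses the remaining region (no effect); the r=6.5 cylinder at (3, 0) partially overlaps it — only the 50.24 mm² overlap (of its 119.50 mm²) is removed, clipping the outline; the r=4 cylinder at (9, 4.5) misses the remaining region (no effect) — 1 connected region. The outline is a single polygon with 6 vertices. Extrusion per mm of travel: 0.25 × 0.3 / (π × 0.875²) = 0.031181. Accumulating E over each segment gives final E = 0.5424.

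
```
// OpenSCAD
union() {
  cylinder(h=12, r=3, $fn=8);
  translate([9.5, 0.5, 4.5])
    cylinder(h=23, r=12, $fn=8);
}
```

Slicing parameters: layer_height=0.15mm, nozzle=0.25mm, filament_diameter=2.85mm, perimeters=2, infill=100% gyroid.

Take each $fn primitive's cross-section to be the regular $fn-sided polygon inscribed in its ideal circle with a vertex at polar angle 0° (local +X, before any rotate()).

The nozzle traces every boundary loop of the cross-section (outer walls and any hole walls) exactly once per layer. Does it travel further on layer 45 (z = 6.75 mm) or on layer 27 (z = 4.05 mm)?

Layer 45 (z = 6.75): the cylinder: section is a regular 8-gon, circumradius r=3 (perimeter = 2·8·3.000·sin(180°/8) = 18.37 mm); the r=12 cylinder at (9.5, 0.5) contributes a regular 8-gon of circumradius 12 (perimeter = 2·8·12.000·sin(180°/8) = 73.48 mm); Merging all regions: the regions partially overlap (shared area 23.08 mm²), so the edge portions inside another operand are dropped and the merged outline is re-measured after clipping — boundary = 74.24 mm. So its perimeter = 74.24 mm. Layer 27 (z = 4.05): the cylinder: section is a regular 8-gon, circumradius r=3 (perimeter = 2·8·3.000·sin(180°/8) = 18.37 mm); the cylinder at (9.5, 0.5) is absent (z outside [4.5, 27.5]); Merging all regions: only the r=3 cylinder is present, so the union is just that shape — boundary = 18.37 mm. So its perimeter = 18.37 mm. Layer 45 is larger (74.24 vs 18.37 mm).

layer 45 (z = 6.75 mm)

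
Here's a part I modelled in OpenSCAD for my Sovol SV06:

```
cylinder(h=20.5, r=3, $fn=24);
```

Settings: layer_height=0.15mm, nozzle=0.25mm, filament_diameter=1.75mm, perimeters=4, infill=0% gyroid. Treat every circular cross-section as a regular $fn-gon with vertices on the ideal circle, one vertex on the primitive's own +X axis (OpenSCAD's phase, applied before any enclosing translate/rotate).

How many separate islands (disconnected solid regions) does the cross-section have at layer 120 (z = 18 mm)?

1

At z = 18 mm: the r=3 cylinder gives a regular 24-gon of circumradius 3 (constant along its height). Overall, the cross-section is a single solid region. Island count = 1.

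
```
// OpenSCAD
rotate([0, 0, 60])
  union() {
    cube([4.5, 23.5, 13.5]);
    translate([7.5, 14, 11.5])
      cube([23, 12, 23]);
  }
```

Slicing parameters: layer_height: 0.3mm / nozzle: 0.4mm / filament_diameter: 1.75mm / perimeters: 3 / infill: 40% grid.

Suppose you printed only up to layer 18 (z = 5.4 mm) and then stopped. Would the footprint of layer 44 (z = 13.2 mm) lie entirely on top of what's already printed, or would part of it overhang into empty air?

part overhangs

Compare the two slices. At z = 5.4: the cube (footprint 4.5×23.5) is included at this height (area 105.75 mm²); the cube at (7.5, 14) is not intersected at this z (z outside [11.5, 34.5]); Combining (union): only the 4.5×23.5 cube is present, so the union is just that shape — area = 105.75 mm²; (whole slice rotated 60° about Z — lengths, areas and connectivity unchanged). At z = 13.2: the 4.5×23.5 cube contributes its full rectangle (area 105.75 mm²); the cube at (7.5, 14) (footprint 23×12) is included at this height (area 276.00 mm²); Combining (union): the 2 present regions are separate (no shared area or edge), so areas and boundary lengths simply add and each stays a separate island — area = 381.75 mm²; (whole slice rotated 60° about Z — lengths, areas and connectivity unchanged). Checking containment: at z = 13.2 the cross-section extends beyond the z = 5.4 cross-section by about 276.00 mm².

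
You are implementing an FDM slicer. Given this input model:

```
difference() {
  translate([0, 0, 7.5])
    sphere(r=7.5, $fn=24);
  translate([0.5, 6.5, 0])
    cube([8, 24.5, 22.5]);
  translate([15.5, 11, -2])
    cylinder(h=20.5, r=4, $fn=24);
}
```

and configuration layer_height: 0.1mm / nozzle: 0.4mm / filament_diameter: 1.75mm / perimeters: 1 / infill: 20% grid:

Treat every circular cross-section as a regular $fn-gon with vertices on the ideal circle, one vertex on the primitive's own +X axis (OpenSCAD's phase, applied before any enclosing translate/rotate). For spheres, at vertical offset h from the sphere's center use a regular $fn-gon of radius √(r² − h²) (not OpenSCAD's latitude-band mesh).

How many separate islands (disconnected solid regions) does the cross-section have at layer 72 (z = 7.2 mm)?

At z = 7.2 mm: the r=7.5 sphere slices to a regular 24-gon of circumradius 7.494 (√(r²−h²) with h=0.3 from center); the 8×24.5 cube at (0.5, 6.5) contributes its full rectangle; the r=4 cylinder at (15.5, 11) gives a regular 24-gon of circumradius 4 (constant along its height); Subtracting the remaining from the first: starting from the r=7.5 sphere, the 8×24.5 cube at (0.5, 6.5) partially overlaps it — only the 1.86 mm² overlap (of its 196.00 mm²) is removed, clipping the outline; the r=4 cylinder at (15.5, 11) misses the remaining region (no effect) — 1 connected region. Overall, the cross-section is a single solid region. Island count = 1.

1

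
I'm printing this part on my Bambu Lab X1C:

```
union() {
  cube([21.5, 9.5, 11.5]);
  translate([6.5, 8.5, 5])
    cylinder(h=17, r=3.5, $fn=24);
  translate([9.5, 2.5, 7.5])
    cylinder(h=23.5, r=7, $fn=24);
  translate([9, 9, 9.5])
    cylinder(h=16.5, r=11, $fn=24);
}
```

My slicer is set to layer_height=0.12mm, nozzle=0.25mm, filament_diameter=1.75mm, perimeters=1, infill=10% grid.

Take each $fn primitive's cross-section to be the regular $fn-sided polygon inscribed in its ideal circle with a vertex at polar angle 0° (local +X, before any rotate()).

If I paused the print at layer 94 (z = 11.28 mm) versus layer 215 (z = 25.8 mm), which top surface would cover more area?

Layer 94 (z = 11.28): the cube is present — its section is the full 21.5×9.5 rectangle (area 204.25 mm²); the r=3.5 cylinder at (6.5, 8.5) contributes a regular 24-gon of circumradius 3.5 (area = (24/2)·3.500²·sin(360°/24) = 38.05 mm²); the r=7 cylinder at (9.5, 2.5) contributes a regular 24-gon of circumradius 7 (area = (24/2)·7.000²·sin(360°/24) = 152.19 mm²); the cylinder at (9, 9): section is a regular 24-gon, circumradius r=11 (area = (24/2)·11.000²·sin(360°/24) = 375.81 mm²); Combining (union): the regions partially overlap — summed areas 770.29 mm² minus the doubly-counted overlap 337.85 mm² gives 432.44 mm² — area = 432.44 mm². So its area = 432.44 mm². Layer 215 (z = 25.8): the cube does not reach this height (z outside [0, 11.5]); the cylinder at (6.5, 8.5) is absent (z outside [5, 22]); the r=7 cylinder at (9.5, 2.5) contributes a regular 24-gon of circumradius 7 (area = (24/2)·7.000²·sin(360°/24) = 152.19 mm²); the r=11 cylinder at (9, 9) contributes a regular 24-gon of circumradius 11 (area = (24/2)·11.000²·sin(360°/24) = 375.81 mm²); Combining (union): the regions partially overlap — summed areas 527.99 mm² minus the doubly-counted overlap 126.15 mm² gives 401.84 mm² — area = 401.84 mm². So its area = 401.84 mm². Layer 94 is larger (432.44 vs 401.84 mm²).

layer 94 (z = 11.28 mm)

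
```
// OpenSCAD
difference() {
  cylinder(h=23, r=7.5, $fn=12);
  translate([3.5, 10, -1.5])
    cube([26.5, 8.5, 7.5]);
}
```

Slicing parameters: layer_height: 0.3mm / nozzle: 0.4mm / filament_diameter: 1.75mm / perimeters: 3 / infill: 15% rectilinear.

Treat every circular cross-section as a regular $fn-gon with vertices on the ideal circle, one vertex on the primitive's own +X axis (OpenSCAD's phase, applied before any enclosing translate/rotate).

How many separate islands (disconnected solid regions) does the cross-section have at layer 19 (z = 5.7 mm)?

At z = 5.7 mm: the r=7.5 cylinder contributes a regular 12-gon of circumradius 7.5; the 26.5×8.5 cube at (3.5, 10) contributes its full rectangle; After the difference (first − rest): starting from the r=7.5 cylinder, the 26.5×8.5 cube at (3.5, 10) misses the remaining region (no effect) — 1 connected region. Overall, the cross-section is a single solid region. Island count = 1.

1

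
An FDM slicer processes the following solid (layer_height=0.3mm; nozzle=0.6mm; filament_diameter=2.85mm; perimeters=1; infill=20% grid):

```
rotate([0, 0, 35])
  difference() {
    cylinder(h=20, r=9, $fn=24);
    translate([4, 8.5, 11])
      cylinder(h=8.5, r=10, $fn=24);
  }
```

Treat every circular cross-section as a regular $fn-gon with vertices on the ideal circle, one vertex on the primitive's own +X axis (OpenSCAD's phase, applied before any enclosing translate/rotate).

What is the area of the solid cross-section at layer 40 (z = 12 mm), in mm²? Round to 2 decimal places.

At z = 12 mm: the cylinder: section is a regular 24-gon, circumradius r=9 (area = (24/2)·9.000²·sin(360°/24) = 251.57 mm²); the r=10 cylinder at (4, 8.5) contributes a regular 24-gon of circumradius 10 (area = (24/2)·10.000²·sin(360°/24) = 310.58 mm²); Taking the first minus the rest: starting from the r=9 cylinder (251.57 mm²), the r=10 cylinder at (4, 8.5) partially overlaps it — only the 110.11 mm² overlap (of its 310.58 mm²) is removed, clipping the outline — area = 141.47 mm²; (whole slice rotated 35° about Z — lengths, areas and connectivity unchanged). Overall, the cross-section is a single solid region. Net area = 141.47 mm².

141.47 mm²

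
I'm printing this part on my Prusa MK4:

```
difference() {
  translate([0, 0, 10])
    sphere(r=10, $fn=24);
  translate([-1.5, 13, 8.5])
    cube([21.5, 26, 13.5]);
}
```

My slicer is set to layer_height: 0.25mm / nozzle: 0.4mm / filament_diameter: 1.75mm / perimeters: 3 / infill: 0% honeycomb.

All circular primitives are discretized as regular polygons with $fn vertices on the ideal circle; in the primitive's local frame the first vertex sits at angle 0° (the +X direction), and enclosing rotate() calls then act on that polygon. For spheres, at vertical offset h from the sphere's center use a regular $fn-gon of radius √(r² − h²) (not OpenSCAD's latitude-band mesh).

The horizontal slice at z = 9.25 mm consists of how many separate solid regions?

1

At z = 9.25 mm: the r=10 sphere slices to a regular 24-gon of circumradius 9.972 (√(r²−h²) with h=0.75 from center); the 21.5×26 cube at (-1.5, 13) contributes its full rectangle; Taking the first minus the rest: starting from the r=10 sphere, the 21.5×26 cube at (-1.5, 13) misses the remaining region (no effect) — 1 connected region. The result has 1 disconnected region.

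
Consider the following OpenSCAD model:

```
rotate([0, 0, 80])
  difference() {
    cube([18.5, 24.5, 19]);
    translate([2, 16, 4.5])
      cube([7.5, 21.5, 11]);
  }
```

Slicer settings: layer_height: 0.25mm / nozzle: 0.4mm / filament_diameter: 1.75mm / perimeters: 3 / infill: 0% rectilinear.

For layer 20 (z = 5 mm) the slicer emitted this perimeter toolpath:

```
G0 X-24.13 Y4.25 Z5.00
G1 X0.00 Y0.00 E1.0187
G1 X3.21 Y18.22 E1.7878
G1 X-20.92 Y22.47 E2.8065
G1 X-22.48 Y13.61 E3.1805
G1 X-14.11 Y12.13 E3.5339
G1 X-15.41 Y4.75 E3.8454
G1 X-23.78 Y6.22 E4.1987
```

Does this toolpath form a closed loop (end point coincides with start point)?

Start point (G0): (-24.13, 4.25). End point (last G1): the path does not return to the start — open.

no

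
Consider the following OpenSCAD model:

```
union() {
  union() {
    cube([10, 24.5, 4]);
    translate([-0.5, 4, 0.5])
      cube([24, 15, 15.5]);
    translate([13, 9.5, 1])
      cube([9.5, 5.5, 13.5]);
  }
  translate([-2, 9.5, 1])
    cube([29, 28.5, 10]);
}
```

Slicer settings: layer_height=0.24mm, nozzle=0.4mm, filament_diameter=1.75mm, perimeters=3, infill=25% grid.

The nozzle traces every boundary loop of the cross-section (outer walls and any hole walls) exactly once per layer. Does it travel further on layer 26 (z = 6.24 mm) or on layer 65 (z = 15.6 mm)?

Layer 26 (z = 6.24): the cube does not reach this height (z outside [0, 4]); the 24×15 cube at (-0.5, 4) contributes its full rectangle (perimeter 78.00 mm); the cube at (13, 9.5) is present — its section is the full 9.5×5.5 rectangle (perimeter 30.00 mm); Taking the union: the 9.5×5.5 cube at (13, 9.5) lies entirely inside the 24×15 cube at (-0.5, 4), so the union is just the 24×15 cube at (-0.5, 4) — boundary = 78.00 mm; the 29×28.5 cube at (-2, 9.5) contributes its full rectangle (perimeter 115.00 mm); Combining (union): the regions partially overlap (shared area 228.00 mm²), so the edge portions inside another operand are dropped and the merged outline is re-measured after clipping — boundary = 126.00 mm. So its perimeter = 126.00 mm. Layer 65 (z = 15.6): the cube is not intersected at this z (z outside [0, 4]); the 24×15 cube at (-0.5, 4) contributes its full rectangle (perimeter 78.00 mm); the cube at (13, 9.5) is absent (z outside [1, 14.5]); Taking the union: only the 24×15 cube at (-0.5, 4) is present, so the union is just that shape — boundary = 78.00 mm; the cube at (-2, 9.5) is absent (z outside [1, 11]); Combining (union): only the result so far is present, so the union is just that shape — boundary = 78.00 mm. So its perimeter = 78.00 mm. Layer 26 is larger (126.00 vs 78.00 mm).

layer 26 (z = 6.24 mm)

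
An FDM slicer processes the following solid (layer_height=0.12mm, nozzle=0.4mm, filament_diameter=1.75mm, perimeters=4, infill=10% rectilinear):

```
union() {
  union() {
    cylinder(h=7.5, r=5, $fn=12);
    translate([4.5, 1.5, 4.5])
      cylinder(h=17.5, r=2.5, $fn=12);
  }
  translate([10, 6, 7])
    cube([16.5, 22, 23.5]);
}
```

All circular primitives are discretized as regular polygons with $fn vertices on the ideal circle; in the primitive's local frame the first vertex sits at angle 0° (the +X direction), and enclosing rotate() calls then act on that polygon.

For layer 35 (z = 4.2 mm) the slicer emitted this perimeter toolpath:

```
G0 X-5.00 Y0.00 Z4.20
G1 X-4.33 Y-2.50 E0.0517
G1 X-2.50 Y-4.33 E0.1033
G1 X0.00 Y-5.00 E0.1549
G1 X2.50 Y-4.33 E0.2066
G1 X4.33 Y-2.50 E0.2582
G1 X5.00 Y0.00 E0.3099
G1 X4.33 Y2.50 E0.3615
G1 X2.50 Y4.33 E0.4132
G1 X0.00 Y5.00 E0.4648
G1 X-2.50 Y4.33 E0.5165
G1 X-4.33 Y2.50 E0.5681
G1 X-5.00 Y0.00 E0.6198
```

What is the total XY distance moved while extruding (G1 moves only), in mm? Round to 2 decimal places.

31.06 mm

Sum the Euclidean lengths of each G1 segment: total = 31.06 mm.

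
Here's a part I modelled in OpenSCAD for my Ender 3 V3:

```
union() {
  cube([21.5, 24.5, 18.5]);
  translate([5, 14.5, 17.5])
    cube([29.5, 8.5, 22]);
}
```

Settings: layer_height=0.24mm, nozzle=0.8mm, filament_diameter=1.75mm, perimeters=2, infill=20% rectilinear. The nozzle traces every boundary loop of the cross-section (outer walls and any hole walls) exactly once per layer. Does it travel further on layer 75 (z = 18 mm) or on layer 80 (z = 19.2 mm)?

Layer 75 (z = 18): the cube (footprint 21.5×24.5) is included at this height (perimeter 92.00 mm); the 29.5×8.5 cube at (5, 14.5) contributes its full rectangle (perimeter 76.00 mm); Combining (union): the regions partially overlap (shared area 140.25 mm²), so the edge portions inside another operand are dropped and the merged outline is re-measured after clipping — boundary = 118.00 mm. So its perimeter = 118.00 mm. Layer 80 (z = 19.2): the cube does not reach this height (z outside [0, 18.5]); the 29.5×8.5 cube at (5, 14.5) contributes its full rectangle (perimeter 76.00 mm); Taking the union: only the 29.5×8.5 cube at (5, 14.5) is present, so the union is just that shape — boundary = 76.00 mm. So its perimeter = 76.00 mm. Layer 75 is larger (118.00 vs 76.00 mm).

layer 75 (z = 18 mm)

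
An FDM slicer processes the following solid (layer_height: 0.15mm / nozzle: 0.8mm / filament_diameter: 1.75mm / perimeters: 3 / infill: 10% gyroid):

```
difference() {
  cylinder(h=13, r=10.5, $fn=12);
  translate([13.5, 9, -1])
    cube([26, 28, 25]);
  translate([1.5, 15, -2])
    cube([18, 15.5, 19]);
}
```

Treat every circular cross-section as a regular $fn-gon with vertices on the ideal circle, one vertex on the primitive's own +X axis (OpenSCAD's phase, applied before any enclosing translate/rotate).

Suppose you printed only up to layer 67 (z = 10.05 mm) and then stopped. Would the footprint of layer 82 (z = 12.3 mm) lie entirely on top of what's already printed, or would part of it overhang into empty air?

Compare the two slices. At z = 10.05: the r=10.5 cylinder contributes a regular 12-gon of circumradius 10.5 (area = (12/2)·10.500²·sin(360°/12) = 330.75 mm²); the cube at (13.5, 9) is present — its section is the full 26×28 rectangle (area 728.00 mm²); the cube at (1.5, 15) (footprint 18×15.5) is included at this height (area 279.00 mm²); After the difference (first − rest): starting from the r=10.5 cylinder (330.75 mm²), the 26×28 cube at (13.5, 9) misses the remaining region (no effect); the 18×15.5 cube at (1.5, 15) misses the remaining region (no effect) — area = 330.75 mm². At z = 12.3: the r=10.5 cylinder contributes a regular 12-gon of circumradius 10.5 (area = (12/2)·10.500²·sin(360°/12) = 330.75 mm²); the cube at (13.5, 9) (footprint 26×28) is included at this height (area 728.00 mm²); the 18×15.5 cube at (1.5, 15) contributes its full rectangle (area 279.00 mm²); After the difference (first − rest): starting from the r=10.5 cylinder (330.75 mm²), the 26×28 cube at (13.5, 9) misses the remaining region (no effect); the 18×15.5 cube at (1.5, 15) misses the remaining region (no effect) — area = 330.75 mm². Checking containment: the cross-section at z = 12.3 is a subset of the cross-section at z = 10.05.

entirely on top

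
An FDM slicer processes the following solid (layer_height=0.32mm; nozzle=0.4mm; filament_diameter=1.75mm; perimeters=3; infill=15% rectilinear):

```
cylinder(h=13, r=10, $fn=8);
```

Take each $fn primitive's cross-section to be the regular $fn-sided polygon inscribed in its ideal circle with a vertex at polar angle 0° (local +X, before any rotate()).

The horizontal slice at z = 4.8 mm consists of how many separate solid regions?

At z = 4.8 mm: the r=10 cylinder contributes a regular 8-gon of circumradius 10. The result has 1 disconnected region.

1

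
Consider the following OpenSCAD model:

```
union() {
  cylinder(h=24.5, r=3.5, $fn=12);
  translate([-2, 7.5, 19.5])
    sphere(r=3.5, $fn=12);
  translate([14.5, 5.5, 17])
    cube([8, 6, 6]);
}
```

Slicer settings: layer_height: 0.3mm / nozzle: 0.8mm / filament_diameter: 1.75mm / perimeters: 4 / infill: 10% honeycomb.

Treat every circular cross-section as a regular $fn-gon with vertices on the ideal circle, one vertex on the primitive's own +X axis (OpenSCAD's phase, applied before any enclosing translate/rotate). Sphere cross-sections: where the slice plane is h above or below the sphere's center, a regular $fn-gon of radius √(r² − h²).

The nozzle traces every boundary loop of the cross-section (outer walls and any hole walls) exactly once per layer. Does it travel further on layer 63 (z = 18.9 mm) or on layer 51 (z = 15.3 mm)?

Layer 63 (z = 18.9): the r=3.5 cylinder contributes a regular 12-gon of circumradius 3.5 (perimeter = 2·12·3.500·sin(180°/12) = 21.74 mm); the r=3.5 sphere at (-2, 7.5) slices to a regular 12-gon of circumradius 3.448 (√(r²−h²) with h=0.6 from center) (perimeter = 2·12·3.448·sin(180°/12) = 21.42 mm); the cube at (14.5, 5.5) (footprint 8×6) is included at this height (perimeter 28.00 mm); Combining (union): the 3 present regions are separate (no shared area or edge), so areas and boundary lengths simply add and each stays a separate island — boundary = 71.16 mm. So its perimeter = 71.16 mm. Layer 51 (z = 15.3): the cylinder: section is a regular 12-gon, circumradius r=3.5 (perimeter = 2·12·3.500·sin(180°/12) = 21.74 mm); the sphere at (-2, 7.5) is absent (|z−center|=4.200 > r=3.5); the cube at (14.5, 5.5) does not reach this height (z outside [17, 23]); Taking the union: only the r=3.5 cylinder is present, so the union is just that shape — boundary = 21.74 mm. So its perimeter = 21.74 mm. Layer 63 is larger (71.16 vs 21.74 mm).

layer 63 (z = 18.9 mm)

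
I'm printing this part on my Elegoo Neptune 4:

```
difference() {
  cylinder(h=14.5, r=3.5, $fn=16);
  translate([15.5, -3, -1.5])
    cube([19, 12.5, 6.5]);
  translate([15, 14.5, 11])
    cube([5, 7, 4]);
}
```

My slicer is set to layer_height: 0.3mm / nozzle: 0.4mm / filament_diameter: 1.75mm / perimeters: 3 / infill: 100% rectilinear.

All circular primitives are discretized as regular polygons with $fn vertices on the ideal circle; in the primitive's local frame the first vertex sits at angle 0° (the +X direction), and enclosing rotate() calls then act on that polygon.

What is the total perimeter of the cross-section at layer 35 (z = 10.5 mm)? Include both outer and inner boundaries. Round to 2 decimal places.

21.85 mm

At z = 10.5 mm: the r=3.5 cylinder gives a regular 16-gon of circumradius 3.5 (constant along its height) (perimeter = 2·16·3.500·sin(180°/16) = 21.85 mm); the cube at (15.5, -3) does not reach this height (z outside [-1.5, 5]); the cube at (15, 14.5) is absent (z outside [11, 15]); Taking the first minus the rest: none of the subtracted shapes is present at this height, so the r=3.5 cylinder is unchanged — boundary = 21.85 mm. Overall, the cross-section is a single solid region. Total boundary length (outer) = 21.85 mm.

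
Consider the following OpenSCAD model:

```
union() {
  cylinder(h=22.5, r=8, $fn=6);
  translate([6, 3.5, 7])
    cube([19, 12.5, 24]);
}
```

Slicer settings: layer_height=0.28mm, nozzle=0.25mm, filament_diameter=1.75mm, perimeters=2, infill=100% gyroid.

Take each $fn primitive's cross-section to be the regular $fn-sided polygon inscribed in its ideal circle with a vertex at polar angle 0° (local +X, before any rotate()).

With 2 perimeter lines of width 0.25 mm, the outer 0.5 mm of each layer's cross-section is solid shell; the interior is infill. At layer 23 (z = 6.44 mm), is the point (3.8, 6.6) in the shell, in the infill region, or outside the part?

shell

At z = 6.44 mm: the r=8 cylinder gives a regular 6-gon of circumradius 8 (constant along its height); the cube at (6, 3.5) does not reach this height (z outside [7, 31]); Merging all regions: only the r=8 cylinder is present, so the union is just that shape — 1 connected region. Overall, the cross-section is a single solid region. The nearest boundary edge runs (4.00, 6.93)→(-4.00, 6.93); distance from the point to it = 0.33 mm. The point is inside the cross-section, 0.33 mm from the nearest boundary — within the 0.5 mm shell band (2 × 0.25).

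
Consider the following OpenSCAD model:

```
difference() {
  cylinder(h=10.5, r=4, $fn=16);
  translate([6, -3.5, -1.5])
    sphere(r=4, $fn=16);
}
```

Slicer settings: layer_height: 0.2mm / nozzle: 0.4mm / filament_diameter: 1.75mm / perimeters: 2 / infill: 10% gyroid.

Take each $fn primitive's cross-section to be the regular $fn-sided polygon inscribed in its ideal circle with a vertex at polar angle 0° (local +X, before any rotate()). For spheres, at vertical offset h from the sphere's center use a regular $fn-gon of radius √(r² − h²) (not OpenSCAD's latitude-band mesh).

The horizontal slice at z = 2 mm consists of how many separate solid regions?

At z = 2 mm: the r=4 cylinder gives a regular 16-gon of circumradius 4 (constant along its height); the r=4 sphere at (6, -3.5) contributes a regular 16-gon of circumradius √(4²−3.5²) = 1.936; Subtracting the remaining from the first: starting from the r=4 cylinder, the r=4 sphere at (6, -3.5) misses the remaining region (no effect) — 1 connected region. The result has 1 disconnected region.

1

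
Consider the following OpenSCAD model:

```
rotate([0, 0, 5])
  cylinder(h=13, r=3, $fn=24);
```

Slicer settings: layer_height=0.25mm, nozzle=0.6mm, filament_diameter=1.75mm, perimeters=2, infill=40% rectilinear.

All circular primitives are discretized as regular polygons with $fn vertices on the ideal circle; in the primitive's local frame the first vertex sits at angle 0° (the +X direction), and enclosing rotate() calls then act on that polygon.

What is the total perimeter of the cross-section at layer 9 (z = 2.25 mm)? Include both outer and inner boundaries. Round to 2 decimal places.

At z = 2.25 mm: the r=3 cylinder gives a regular 24-gon of circumradius 3 (constant along its height) (perimeter = 2·24·3.000·sin(180°/24) = 18.80 mm); (whole slice rotated 5° about Z — lengths, areas and connectivity unchanged). Overall, the cross-section is a single solid region. Total boundary length (outer) = 18.80 mm.

18.80 mm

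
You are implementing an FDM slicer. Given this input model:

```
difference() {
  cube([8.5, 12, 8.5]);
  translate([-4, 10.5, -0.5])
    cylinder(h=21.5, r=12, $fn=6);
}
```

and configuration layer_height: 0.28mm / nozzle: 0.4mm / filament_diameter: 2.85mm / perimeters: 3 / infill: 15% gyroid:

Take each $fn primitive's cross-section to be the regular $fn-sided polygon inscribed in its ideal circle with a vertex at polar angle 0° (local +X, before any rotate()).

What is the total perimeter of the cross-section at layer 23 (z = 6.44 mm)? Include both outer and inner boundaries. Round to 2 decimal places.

37.71 mm

At z = 6.44 mm: the cube is present — its section is the full 8.5×12 rectangle (perimeter 41.00 mm); the r=12 cylinder at (-4, 10.5) contributes a regular 6-gon of circumradius 12 (perimeter = 2·6·12.000·sin(180°/6) = 72.00 mm); After the difference (first − rest): starting from the 8.5×12 cube, the r=12 cylinder at (-4, 10.5) partially overlaps it — only the 63.31 mm² overlap (of its 374.12 mm²) is removed, clipping the outline — boundary = 37.71 mm. Overall, the cross-section is a single solid region. Total boundary length (outer) = 37.71 mm.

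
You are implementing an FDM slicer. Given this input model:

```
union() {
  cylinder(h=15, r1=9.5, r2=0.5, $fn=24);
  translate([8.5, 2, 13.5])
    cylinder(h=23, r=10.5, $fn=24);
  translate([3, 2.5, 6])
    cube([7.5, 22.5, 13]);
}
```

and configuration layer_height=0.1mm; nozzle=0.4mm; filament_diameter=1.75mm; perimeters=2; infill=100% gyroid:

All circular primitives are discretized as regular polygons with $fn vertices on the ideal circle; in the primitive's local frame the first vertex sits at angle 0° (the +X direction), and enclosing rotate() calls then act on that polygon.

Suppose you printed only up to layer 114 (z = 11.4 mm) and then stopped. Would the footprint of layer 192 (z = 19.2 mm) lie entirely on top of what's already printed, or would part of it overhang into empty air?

Compare the two slices. At z = 11.4: the cone (r1=9.5→r2=0.5) has section circumradius 2.660 here — a regular 24-gon (area = (24/2)·2.660²·sin(360°/24) = 21.98 mm²); the cylinder at (8.5, 2) is not intersected at this z (z outside [13.5, 36.5]); the 7.5×22.5 cube at (3, 2.5) contributes its full rectangle (area 168.75 mm²); Taking the union: the 2 present regions are separate (no shared area or edge), so areas and boundary lengths simply add and each stays a separate island — area = 190.73 mm². At z = 19.2: the cone does not reach this height (z outside [0, 15]); the r=10.5 cylinder at (8.5, 2) gives a regular 24-gon of circumradius 10.5 (constant along its height) (area = (24/2)·10.500²·sin(360°/24) = 342.42 mm²); the cube at (3, 2.5) does not reach this height (z outside [6, 19]); Merging all regions: only the r=10.5 cylinder at (8.5, 2) is present, so the union is just that shape — area = 342.42 mm². Checking containment: at z = 19.2 the cross-section extends beyond the z = 11.4 cross-section by about 251.75 mm².

part overhangs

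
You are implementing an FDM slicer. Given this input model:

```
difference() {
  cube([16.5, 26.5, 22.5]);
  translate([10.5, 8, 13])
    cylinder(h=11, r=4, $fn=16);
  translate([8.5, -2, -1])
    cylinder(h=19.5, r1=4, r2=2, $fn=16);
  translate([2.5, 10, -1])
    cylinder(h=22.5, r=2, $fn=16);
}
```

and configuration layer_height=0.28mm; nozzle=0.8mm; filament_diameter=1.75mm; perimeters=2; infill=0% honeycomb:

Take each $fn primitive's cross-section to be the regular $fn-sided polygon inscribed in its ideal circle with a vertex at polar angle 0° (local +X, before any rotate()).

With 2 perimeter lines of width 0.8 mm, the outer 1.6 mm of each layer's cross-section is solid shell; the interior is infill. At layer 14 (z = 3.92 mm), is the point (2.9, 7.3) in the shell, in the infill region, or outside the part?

shell

At z = 3.92 mm: the cube is present — its section is the full 16.5×26.5 rectangle; the cylinder at (10.5, 8) is not intersected at this z (z outside [13, 24]); the cone at (8.5, -2) contributes a regular 16-gon of circumradius 3.495 (interpolated between r1=4 and r2=2 at t=0.252); the cylinder at (2.5, 10): section is a regular 16-gon, circumradius r=2; After the difference (first − rest): starting from the 16.5×26.5 cube, the cone at (8.5, -2) partially overlaps it — only the 5.72 mm² overlap (of its 37.40 mm²) is removed, clipping the outline; the r=2 cylinder at (2.5, 10) lies wholly inside it (removes its full 12.25 mm² and its 12.49 mm outline becomes a hole wall) — 1 connected region with 1 hole. Overall, the cross-section is one region with 1 hole. The nearest boundary edge runs (2.50, 8.00)→(3.27, 8.15); distance from the point to it = 0.76 mm. The point is inside the cross-section, 0.76 mm from the nearest boundary — within the 1.6 mm shell band (2 × 0.8).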